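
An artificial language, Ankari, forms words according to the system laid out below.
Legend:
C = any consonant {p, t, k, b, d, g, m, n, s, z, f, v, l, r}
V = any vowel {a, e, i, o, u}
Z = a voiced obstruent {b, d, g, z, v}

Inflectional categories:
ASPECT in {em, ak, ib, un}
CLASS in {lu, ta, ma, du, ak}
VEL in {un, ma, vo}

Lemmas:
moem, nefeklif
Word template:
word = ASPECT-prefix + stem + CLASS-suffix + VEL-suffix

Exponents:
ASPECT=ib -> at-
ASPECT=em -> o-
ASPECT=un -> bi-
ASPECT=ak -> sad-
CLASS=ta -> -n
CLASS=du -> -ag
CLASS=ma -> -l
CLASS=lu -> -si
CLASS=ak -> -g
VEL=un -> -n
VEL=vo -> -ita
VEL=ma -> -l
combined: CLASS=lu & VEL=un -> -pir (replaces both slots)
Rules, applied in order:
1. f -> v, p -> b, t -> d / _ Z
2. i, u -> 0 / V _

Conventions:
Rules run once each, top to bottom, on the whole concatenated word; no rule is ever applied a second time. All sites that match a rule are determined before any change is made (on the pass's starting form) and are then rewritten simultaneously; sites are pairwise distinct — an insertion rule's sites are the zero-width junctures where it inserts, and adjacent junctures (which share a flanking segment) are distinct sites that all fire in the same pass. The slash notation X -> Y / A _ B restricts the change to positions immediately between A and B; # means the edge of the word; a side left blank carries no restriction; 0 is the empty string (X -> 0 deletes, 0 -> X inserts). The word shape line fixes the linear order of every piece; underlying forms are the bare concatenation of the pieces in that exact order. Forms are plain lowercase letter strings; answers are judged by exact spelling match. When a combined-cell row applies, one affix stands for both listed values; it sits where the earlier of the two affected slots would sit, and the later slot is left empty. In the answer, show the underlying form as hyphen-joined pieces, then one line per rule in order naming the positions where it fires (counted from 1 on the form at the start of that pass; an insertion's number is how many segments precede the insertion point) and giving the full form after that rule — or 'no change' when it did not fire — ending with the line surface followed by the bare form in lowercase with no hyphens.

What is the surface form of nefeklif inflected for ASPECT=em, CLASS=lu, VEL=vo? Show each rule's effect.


underlying: o-nefeklif-si-ita
1. f -> v, p -> b, t -> d / _ Z: no change
2. i, u -> 0 / V _: fires at position(s) 12: onefeklifsita
surface: onefeklifsita


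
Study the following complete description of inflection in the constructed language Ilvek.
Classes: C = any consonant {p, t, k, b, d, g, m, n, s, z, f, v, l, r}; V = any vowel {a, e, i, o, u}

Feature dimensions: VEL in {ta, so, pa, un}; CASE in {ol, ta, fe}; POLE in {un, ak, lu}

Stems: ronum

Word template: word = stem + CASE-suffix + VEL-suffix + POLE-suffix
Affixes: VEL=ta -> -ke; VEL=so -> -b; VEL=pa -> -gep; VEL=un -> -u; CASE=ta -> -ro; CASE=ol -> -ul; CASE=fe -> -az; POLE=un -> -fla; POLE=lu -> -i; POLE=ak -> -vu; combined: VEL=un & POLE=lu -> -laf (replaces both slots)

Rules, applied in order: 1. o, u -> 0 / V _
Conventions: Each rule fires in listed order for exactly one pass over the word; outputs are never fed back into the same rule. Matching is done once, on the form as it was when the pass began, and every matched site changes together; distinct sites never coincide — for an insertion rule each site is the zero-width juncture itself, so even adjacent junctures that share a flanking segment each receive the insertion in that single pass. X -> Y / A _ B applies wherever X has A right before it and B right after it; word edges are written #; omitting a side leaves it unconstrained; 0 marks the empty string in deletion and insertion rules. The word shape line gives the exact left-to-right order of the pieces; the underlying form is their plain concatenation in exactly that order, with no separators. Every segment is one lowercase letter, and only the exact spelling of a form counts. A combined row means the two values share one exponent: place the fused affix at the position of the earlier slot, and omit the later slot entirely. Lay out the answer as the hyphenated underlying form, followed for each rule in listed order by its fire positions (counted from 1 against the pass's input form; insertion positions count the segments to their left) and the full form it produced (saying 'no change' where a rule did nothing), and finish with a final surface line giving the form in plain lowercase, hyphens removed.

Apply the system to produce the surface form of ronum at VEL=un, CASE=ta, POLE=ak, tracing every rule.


underlying: ronum-ro-u-vu
1. o, u -> 0 / V _: fires at position(s) 8: ronumrovu
surface: ronumrovu


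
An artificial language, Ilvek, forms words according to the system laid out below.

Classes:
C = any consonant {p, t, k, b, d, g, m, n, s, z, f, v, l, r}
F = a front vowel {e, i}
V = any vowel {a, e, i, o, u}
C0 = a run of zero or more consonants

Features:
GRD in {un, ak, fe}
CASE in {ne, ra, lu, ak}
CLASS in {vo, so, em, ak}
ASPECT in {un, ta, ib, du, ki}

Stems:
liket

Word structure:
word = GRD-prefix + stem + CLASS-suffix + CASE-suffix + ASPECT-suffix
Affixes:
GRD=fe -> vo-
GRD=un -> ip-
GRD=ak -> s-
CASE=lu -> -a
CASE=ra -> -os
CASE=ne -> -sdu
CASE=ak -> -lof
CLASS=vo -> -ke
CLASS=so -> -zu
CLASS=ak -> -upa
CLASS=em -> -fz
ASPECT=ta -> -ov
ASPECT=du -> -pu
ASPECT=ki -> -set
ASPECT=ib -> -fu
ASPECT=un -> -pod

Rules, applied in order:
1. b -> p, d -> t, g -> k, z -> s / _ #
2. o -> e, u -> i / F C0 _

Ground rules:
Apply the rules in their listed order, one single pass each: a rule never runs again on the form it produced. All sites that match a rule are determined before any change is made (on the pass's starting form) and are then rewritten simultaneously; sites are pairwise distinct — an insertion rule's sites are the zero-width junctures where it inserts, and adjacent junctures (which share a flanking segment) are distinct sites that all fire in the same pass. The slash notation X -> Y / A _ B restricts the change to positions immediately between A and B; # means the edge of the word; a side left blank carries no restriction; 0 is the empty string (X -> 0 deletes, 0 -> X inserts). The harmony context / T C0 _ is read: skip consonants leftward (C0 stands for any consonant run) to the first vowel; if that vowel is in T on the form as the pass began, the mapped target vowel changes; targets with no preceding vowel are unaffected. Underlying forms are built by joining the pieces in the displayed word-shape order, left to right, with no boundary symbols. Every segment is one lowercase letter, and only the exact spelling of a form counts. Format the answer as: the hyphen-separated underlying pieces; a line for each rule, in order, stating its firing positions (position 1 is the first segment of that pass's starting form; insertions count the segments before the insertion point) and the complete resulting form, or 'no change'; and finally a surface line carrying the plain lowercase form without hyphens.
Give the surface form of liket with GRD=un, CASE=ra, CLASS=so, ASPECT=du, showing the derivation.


underlying: ip-liket-zu-os-pu
1. b -> p, d -> t, g -> k, z -> s / _ #: no change
2. o -> e, u -> i / F C0 _: fires at position(s) 9: ipliketziospu
surface: ipliketziospu


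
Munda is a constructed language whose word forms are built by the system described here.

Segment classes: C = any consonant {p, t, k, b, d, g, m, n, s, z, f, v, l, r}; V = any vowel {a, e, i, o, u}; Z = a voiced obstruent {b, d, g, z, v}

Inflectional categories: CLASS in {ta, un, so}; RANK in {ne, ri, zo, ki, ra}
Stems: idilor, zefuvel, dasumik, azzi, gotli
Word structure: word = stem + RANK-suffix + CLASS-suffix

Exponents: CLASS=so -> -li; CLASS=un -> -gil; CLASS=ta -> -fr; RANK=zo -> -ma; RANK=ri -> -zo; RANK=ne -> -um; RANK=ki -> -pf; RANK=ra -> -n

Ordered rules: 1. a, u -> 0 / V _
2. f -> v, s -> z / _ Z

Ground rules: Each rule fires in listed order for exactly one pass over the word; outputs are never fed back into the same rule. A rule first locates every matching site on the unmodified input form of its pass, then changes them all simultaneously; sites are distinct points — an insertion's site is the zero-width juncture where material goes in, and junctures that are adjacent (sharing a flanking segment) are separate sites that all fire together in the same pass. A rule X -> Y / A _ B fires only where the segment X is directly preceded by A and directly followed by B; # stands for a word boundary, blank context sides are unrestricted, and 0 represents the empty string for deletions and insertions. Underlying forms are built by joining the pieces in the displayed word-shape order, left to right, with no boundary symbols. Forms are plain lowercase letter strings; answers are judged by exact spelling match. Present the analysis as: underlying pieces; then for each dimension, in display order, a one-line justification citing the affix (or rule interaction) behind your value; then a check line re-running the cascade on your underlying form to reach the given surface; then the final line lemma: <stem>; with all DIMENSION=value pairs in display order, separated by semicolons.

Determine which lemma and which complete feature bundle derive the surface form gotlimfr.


underlying: gotli-um-fr
CLASS=ta - signalled by the affix -fr
RANK=ne - signalled by the affix -um
check: gotliumfr -> gotlimfr -> gotlimfr
lemma: gotli; CLASS=ta; RANK=ne


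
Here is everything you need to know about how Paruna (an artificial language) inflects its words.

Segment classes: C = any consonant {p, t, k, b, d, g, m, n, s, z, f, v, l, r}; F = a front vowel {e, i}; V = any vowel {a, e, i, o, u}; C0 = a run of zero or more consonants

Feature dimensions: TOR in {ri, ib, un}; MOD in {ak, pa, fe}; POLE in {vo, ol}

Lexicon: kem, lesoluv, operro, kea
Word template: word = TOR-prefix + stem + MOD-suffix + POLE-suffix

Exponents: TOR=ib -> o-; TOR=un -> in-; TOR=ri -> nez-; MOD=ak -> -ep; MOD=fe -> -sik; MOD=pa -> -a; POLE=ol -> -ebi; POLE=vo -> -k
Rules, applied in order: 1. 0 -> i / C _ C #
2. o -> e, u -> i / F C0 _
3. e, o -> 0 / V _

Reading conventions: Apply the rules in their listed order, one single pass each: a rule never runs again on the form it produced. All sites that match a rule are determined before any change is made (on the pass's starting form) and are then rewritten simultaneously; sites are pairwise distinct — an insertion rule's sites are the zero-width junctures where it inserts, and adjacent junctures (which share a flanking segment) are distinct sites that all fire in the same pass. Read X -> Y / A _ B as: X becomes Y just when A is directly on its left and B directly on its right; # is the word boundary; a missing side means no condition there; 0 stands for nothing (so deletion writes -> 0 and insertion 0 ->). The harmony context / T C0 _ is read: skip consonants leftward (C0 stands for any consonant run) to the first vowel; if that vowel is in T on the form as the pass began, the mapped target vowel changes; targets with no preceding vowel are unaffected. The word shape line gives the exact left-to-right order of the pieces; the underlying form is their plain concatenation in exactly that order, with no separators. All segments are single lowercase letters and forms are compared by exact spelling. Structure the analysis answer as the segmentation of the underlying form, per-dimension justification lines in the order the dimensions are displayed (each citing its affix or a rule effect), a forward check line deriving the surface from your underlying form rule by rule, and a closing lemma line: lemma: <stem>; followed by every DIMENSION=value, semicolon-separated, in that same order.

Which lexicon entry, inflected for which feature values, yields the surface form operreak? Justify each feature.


underlying: o-operro-a-k
TOR=ib - signalled by the affix o-
MOD=pa - signalled by the affix -a
POLE=vo - signalled by the affix -k
check: ooperroak -> ooperroak -> ooperreak -> operreak
lemma: operro; TOR=ib; MOD=pa; POLE=vo


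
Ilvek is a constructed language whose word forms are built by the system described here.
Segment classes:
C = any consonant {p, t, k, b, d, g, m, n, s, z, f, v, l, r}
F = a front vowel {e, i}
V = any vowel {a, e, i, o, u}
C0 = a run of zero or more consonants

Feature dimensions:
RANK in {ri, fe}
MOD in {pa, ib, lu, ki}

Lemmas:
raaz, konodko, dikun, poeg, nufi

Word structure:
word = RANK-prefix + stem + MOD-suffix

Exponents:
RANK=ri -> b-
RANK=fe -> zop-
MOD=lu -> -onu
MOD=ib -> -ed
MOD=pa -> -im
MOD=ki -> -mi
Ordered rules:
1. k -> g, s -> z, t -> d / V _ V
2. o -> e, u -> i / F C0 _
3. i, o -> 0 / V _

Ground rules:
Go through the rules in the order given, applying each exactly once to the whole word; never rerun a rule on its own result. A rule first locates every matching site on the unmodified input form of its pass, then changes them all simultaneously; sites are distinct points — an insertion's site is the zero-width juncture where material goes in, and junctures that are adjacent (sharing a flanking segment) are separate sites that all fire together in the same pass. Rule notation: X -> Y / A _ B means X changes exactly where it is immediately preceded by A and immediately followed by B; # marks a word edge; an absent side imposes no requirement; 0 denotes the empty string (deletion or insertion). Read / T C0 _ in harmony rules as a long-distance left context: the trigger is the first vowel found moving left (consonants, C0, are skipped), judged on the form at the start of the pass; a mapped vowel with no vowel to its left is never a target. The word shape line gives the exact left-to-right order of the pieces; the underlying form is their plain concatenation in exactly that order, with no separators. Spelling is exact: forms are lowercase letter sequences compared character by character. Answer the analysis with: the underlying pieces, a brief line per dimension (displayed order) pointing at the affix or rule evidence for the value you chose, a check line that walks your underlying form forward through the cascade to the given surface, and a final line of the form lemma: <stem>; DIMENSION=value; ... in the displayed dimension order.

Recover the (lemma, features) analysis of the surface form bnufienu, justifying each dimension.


underlying: b-nufi-onu
RANK=ri - signalled by the affix b-
MOD=lu - signalled by the affix -onu
check: bnufionu -> bnufionu -> bnufienu -> bnufienu
lemma: nufi; RANK=ri; MOD=lu


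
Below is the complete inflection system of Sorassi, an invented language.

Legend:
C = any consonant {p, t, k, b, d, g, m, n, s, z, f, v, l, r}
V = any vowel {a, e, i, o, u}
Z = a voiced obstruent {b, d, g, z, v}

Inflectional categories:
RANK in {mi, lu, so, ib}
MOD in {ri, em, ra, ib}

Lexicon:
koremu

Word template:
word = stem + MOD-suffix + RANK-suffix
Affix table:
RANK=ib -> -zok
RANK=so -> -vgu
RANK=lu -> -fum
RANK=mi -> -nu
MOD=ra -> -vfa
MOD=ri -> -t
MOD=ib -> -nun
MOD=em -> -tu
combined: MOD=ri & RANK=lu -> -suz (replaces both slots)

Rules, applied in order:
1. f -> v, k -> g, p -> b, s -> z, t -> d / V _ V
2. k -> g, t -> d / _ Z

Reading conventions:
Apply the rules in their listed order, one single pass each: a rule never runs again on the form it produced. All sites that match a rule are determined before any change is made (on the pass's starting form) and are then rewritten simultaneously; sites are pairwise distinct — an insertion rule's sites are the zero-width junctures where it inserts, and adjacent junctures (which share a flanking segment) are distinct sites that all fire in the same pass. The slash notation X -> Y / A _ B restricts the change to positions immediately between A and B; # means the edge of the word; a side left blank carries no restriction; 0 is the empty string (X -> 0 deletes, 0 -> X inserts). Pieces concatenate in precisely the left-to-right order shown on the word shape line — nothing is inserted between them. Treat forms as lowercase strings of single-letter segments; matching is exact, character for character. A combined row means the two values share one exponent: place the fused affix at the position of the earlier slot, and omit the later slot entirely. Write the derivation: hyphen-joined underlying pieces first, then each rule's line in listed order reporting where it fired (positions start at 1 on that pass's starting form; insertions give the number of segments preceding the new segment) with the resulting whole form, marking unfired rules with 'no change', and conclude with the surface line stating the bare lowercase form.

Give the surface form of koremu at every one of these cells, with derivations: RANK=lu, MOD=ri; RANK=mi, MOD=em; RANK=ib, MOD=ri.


cell RANK=lu, MOD=ri:
underlying: koremu-suz
1. f -> v, k -> g, p -> b, s -> z, t -> d / V _ V: fires at position(s) 7: koremuzuz
2. k -> g, t -> d / _ Z: no change
surface: koremuzuz

cell RANK=mi, MOD=em:
underlying: koremu-tu-nu
1. f -> v, k -> g, p -> b, s -> z, t -> d / V _ V: fires at position(s) 7: koremudunu
2. k -> g, t -> d / _ Z: no change
surface: koremudunu

cell RANK=ib, MOD=ri:
underlying: koremu-t-zok
1. f -> v, k -> g, p -> b, s -> z, t -> d / V _ V: no change
2. k -> g, t -> d / _ Z: fires at position(s) 7: koremudzok
surface: koremudzok


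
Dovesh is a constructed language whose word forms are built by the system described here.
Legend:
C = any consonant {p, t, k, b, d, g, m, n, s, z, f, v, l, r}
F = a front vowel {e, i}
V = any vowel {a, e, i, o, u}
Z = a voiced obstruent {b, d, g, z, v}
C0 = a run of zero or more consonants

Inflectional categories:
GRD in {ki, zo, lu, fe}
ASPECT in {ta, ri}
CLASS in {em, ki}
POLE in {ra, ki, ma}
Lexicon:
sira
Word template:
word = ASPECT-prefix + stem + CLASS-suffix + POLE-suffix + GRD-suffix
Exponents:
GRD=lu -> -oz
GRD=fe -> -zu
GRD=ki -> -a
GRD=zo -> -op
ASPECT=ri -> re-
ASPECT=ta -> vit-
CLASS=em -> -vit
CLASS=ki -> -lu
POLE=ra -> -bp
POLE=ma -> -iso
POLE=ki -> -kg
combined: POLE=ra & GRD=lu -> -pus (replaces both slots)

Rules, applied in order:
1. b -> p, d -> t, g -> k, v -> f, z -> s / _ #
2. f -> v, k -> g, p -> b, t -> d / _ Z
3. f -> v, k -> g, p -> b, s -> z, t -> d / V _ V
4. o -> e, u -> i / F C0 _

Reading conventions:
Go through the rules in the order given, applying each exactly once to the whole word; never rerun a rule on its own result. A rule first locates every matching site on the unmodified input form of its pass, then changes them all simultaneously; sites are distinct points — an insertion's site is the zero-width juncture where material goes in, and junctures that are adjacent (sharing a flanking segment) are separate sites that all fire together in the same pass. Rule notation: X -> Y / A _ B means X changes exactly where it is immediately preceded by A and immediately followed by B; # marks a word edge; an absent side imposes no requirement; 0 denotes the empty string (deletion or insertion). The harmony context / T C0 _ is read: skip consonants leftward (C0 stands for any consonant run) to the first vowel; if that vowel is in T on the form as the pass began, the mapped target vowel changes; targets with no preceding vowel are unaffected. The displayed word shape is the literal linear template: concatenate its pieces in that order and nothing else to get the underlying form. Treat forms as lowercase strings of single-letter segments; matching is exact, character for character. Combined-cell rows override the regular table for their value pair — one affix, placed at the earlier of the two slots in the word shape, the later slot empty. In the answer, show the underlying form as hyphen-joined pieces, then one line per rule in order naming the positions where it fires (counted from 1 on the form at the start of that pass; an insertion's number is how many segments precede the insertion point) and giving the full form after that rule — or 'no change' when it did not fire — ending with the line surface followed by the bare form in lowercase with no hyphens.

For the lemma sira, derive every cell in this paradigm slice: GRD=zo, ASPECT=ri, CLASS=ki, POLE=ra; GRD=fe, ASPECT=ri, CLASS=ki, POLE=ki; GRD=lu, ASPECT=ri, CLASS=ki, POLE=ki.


cell GRD=zo, ASPECT=ri, CLASS=ki, POLE=ra:
underlying: re-sira-lu-bp-op
1. b -> p, d -> t, g -> k, v -> f, z -> s / _ #: no change
2. f -> v, k -> g, p -> b, t -> d / _ Z: no change
3. f -> v, k -> g, p -> b, s -> z, t -> d / V _ V: fires at position(s) 3: reziralubpop
4. o -> e, u -> i / F C0 _: no change
surface: reziralubpop

cell GRD=fe, ASPECT=ri, CLASS=ki, POLE=ki:
underlying: re-sira-lu-kg-zu
1. b -> p, d -> t, g -> k, v -> f, z -> s / _ #: no change
2. f -> v, k -> g, p -> b, t -> d / _ Z: fires at position(s) 9: resiraluggzu
3. f -> v, k -> g, p -> b, s -> z, t -> d / V _ V: fires at position(s) 3: reziraluggzu
4. o -> e, u -> i / F C0 _: no change
surface: reziraluggzu

cell GRD=lu, ASPECT=ri, CLASS=ki, POLE=ki:
underlying: re-sira-lu-kg-oz
1. b -> p, d -> t, g -> k, v -> f, z -> s / _ #: fires at position(s) 12: resiralukgos
2. f -> v, k -> g, p -> b, t -> d / _ Z: fires at position(s) 9: resiraluggos
3. f -> v, k -> g, p -> b, s -> z, t -> d / V _ V: fires at position(s) 3: reziraluggos
4. o -> e, u -> i / F C0 _: no change
surface: reziraluggos


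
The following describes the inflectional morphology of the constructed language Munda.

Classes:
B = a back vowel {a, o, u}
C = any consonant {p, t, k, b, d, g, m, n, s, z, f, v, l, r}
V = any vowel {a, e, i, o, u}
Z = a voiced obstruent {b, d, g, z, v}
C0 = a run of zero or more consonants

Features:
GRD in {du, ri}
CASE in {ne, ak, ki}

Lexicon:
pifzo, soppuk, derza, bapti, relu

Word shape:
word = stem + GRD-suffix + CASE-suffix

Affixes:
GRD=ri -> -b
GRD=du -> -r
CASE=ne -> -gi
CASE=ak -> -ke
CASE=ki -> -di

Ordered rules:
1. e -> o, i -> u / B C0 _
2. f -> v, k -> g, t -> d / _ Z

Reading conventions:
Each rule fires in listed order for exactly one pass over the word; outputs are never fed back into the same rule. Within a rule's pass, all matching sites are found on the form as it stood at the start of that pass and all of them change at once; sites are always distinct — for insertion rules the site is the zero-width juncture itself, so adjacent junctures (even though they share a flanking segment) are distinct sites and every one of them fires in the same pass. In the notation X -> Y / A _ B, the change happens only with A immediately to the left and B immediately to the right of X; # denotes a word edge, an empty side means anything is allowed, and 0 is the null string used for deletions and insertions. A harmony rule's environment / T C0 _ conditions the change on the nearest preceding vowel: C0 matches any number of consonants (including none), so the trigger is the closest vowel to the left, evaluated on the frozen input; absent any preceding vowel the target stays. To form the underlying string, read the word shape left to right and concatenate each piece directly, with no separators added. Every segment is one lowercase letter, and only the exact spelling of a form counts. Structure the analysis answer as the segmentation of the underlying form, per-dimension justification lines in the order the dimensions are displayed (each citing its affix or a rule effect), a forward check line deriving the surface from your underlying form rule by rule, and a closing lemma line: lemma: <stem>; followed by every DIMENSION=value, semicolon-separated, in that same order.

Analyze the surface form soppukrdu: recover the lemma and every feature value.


underlying: soppuk-r-di
GRD=du - signalled by the affix -r
CASE=ki - signalled by the affix -di
check: soppukrdi -> soppukrdu -> soppukrdu
lemma: soppuk; GRD=du; CASE=ki


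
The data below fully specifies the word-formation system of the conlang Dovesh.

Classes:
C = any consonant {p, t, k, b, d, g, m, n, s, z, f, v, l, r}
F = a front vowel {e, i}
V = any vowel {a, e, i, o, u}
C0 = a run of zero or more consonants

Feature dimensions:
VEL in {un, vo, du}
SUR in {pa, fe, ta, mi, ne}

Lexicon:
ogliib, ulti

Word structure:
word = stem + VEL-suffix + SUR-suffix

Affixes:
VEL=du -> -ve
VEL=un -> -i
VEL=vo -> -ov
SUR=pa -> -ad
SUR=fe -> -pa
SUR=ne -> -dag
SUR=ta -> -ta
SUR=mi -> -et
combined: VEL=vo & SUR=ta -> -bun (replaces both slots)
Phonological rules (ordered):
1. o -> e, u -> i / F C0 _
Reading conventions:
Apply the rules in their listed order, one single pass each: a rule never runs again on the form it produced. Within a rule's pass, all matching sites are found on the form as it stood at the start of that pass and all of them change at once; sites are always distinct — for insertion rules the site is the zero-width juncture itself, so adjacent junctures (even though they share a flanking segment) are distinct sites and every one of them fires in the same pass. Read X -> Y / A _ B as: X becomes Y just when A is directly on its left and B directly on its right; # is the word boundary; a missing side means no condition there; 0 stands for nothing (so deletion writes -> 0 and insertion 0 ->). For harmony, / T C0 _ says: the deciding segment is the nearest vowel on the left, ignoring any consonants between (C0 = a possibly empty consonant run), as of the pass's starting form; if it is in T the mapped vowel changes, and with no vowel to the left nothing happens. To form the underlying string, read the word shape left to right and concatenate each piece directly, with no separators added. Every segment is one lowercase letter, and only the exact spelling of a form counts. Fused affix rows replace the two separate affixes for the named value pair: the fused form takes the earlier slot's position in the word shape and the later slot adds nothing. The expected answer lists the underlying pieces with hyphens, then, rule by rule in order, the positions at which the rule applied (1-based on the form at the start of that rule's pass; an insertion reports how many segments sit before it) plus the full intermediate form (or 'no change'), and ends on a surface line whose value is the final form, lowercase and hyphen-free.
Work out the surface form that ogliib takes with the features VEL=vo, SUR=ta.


underlying: ogliib-bun
1. o -> e, u -> i / F C0 _: fires at position(s) 8: ogliibbin
surface: ogliibbin


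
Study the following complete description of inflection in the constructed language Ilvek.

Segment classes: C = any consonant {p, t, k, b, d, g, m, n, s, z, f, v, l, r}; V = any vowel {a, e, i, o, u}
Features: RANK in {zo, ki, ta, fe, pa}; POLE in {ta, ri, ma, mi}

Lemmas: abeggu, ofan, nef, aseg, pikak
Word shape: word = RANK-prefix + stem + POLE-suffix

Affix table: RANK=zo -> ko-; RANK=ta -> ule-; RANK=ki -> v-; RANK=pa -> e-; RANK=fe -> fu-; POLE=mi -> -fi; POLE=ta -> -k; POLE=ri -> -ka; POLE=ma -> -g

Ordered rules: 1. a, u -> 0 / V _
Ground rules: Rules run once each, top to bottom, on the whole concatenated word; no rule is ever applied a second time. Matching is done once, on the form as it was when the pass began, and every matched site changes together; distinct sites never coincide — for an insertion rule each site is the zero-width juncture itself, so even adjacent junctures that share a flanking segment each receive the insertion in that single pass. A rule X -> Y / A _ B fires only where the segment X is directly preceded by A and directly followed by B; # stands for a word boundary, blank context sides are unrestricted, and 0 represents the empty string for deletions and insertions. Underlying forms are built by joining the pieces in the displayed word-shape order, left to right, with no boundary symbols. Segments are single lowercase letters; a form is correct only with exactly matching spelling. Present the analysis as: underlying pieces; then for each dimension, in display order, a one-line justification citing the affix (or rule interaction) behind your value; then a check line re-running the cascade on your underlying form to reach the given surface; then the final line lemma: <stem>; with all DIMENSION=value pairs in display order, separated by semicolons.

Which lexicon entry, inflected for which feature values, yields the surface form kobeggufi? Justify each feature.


underlying: ko-abeggu-fi
RANK=zo - signalled by the affix ko-
POLE=mi - signalled by the affix -fi
check: koabeggufi -> kobeggufi
lemma: abeggu; RANK=zo; POLE=mi


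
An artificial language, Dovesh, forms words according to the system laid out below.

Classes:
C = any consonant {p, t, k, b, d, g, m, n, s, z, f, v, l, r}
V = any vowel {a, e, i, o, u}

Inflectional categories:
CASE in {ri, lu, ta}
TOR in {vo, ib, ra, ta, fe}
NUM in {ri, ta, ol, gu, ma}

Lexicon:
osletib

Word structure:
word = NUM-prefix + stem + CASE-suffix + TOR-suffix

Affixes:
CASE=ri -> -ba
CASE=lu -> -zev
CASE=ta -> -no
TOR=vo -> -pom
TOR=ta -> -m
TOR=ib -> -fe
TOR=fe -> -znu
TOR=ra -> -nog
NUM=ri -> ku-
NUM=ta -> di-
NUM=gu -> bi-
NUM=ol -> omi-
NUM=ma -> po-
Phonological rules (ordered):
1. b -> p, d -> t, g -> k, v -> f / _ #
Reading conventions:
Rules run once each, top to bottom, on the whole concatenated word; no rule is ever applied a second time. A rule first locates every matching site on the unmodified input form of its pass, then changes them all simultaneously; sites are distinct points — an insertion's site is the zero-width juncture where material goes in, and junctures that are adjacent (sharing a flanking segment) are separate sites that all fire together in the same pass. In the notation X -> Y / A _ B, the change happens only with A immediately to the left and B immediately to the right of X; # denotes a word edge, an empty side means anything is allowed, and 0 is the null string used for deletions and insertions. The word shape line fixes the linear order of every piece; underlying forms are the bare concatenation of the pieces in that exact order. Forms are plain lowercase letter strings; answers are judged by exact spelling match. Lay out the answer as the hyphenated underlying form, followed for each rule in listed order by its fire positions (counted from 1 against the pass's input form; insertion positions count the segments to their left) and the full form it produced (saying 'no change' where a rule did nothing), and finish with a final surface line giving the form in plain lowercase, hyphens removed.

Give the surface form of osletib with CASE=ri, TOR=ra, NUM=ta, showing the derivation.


underlying: di-osletib-ba-nog
1. b -> p, d -> t, g -> k, v -> f / _ #: fires at position(s) 14: diosletibbanok
surface: diosletibbanok


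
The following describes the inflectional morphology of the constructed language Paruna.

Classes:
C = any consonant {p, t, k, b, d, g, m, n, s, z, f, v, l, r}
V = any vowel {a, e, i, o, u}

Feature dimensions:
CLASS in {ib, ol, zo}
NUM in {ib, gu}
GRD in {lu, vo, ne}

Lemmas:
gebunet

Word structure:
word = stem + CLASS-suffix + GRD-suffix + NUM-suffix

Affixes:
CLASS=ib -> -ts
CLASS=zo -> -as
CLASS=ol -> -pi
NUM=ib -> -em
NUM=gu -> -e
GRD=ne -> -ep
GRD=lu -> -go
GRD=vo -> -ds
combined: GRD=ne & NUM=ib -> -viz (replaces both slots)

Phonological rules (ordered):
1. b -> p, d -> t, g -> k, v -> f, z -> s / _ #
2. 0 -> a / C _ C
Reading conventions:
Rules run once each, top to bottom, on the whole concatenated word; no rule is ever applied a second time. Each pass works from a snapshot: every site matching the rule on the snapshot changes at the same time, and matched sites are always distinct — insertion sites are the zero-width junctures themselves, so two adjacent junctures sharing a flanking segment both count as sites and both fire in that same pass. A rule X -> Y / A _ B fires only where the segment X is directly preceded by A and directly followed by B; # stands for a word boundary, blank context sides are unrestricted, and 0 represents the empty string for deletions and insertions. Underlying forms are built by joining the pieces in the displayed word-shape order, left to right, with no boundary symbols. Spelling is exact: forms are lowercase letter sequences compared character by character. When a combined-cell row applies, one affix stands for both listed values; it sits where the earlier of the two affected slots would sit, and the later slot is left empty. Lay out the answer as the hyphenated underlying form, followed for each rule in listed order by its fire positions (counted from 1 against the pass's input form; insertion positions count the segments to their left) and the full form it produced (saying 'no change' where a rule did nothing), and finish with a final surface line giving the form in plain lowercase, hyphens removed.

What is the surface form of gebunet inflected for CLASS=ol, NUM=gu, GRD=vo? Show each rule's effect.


underlying: gebunet-pi-ds-e
1. b -> p, d -> t, g -> k, v -> f, z -> s / _ #: no change
2. 0 -> a / C _ C: inserts after position(s) 7, 10: gebunetapidase
surface: gebunetapidase


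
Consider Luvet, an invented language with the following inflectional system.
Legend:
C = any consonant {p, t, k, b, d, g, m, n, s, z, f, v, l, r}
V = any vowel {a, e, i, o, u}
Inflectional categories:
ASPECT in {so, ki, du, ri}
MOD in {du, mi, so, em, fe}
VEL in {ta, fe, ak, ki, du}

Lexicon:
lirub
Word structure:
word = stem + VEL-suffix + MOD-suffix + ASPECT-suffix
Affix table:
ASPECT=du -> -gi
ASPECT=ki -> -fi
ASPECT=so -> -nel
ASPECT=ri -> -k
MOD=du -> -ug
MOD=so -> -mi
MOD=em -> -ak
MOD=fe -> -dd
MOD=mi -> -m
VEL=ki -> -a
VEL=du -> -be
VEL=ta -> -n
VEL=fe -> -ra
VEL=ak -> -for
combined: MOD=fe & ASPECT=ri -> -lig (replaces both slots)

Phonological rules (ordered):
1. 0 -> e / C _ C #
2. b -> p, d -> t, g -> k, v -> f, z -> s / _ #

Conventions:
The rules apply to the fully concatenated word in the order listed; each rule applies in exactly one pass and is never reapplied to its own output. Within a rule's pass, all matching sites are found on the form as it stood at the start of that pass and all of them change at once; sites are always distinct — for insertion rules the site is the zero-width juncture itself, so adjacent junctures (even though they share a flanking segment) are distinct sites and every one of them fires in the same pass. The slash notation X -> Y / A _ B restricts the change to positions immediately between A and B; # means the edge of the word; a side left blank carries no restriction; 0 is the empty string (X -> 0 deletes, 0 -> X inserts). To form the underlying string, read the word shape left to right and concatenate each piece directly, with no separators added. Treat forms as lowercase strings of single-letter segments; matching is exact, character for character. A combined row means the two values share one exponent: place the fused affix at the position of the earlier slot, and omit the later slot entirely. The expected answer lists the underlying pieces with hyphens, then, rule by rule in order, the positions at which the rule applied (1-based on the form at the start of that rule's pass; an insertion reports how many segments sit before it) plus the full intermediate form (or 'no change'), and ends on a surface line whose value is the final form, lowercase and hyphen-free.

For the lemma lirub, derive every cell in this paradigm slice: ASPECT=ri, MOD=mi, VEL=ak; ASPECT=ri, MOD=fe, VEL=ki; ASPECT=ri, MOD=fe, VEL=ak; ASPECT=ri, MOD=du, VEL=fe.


cell ASPECT=ri, MOD=mi, VEL=ak:
underlying: lirub-for-m-k
1. 0 -> e / C _ C #: inserts after position(s) 9: lirubformek
2. b -> p, d -> t, g -> k, v -> f, z -> s / _ #: no change
surface: lirubformek

cell ASPECT=ri, MOD=fe, VEL=ki:
underlying: lirub-a-lig
1. 0 -> e / C _ C #: no change
2. b -> p, d -> t, g -> k, v -> f, z -> s / _ #: fires at position(s) 9: lirubalik
surface: lirubalik

cell ASPECT=ri, MOD=fe, VEL=ak:
underlying: lirub-for-lig
1. 0 -> e / C _ C #: no change
2. b -> p, d -> t, g -> k, v -> f, z -> s / _ #: fires at position(s) 11: lirubforlik
surface: lirubforlik

cell ASPECT=ri, MOD=du, VEL=fe:
underlying: lirub-ra-ug-k
1. 0 -> e / C _ C #: inserts after position(s) 9: lirubraugek
2. b -> p, d -> t, g -> k, v -> f, z -> s / _ #: no change
surface: lirubraugek


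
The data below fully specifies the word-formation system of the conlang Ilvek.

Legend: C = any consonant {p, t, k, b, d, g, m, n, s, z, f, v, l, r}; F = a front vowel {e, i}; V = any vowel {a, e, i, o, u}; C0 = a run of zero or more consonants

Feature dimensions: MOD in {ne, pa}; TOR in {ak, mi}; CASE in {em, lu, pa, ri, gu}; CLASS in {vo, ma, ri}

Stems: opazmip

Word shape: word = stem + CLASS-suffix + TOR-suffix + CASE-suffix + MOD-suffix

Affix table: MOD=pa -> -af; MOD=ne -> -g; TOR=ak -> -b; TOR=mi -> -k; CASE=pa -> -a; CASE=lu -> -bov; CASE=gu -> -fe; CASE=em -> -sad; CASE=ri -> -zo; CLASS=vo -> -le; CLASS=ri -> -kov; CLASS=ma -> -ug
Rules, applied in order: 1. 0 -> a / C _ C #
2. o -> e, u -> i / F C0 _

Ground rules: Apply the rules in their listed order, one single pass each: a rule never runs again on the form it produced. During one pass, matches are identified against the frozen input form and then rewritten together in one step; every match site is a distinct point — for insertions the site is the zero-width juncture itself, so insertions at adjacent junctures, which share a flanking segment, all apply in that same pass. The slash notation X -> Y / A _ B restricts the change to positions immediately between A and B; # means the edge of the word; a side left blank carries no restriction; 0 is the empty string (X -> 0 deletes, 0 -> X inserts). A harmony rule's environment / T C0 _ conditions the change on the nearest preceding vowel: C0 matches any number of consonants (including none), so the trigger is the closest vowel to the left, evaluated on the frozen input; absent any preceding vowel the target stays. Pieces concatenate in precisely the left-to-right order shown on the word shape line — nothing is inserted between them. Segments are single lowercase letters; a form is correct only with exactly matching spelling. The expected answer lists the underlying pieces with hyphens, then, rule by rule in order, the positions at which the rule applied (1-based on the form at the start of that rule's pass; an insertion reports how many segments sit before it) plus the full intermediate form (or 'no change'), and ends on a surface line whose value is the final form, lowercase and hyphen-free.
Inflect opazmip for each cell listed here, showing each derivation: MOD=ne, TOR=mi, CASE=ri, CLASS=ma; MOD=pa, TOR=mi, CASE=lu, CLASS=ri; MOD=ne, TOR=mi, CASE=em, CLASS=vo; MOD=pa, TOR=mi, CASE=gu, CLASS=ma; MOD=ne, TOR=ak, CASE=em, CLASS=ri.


cell MOD=ne, TOR=mi, CASE=ri, CLASS=ma:
underlying: opazmip-ug-k-zo-g
1. 0 -> a / C _ C #: no change
2. o -> e, u -> i / F C0 _: fires at position(s) 8: opazmipigkzog
surface: opazmipigkzog

cell MOD=pa, TOR=mi, CASE=lu, CLASS=ri:
underlying: opazmip-kov-k-bov-af
1. 0 -> a / C _ C #: no change
2. o -> e, u -> i / F C0 _: fires at position(s) 9: opazmipkevkbovaf
surface: opazmipkevkbovaf

cell MOD=ne, TOR=mi, CASE=em, CLASS=vo:
underlying: opazmip-le-k-sad-g
1. 0 -> a / C _ C #: inserts after position(s) 13: opazmipleksadag
2. o -> e, u -> i / F C0 _: no change
surface: opazmipleksadag

cell MOD=pa, TOR=mi, CASE=gu, CLASS=ma:
underlying: opazmip-ug-k-fe-af
1. 0 -> a / C _ C #: no change
2. o -> e, u -> i / F C0 _: fires at position(s) 8: opazmipigkfeaf
surface: opazmipigkfeaf

cell MOD=ne, TOR=ak, CASE=em, CLASS=ri:
underlying: opazmip-kov-b-sad-g
1. 0 -> a / C _ C #: inserts after position(s) 14: opazmipkovbsadag
2. o -> e, u -> i / F C0 _: fires at position(s) 9: opazmipkevbsadag
surface: opazmipkevbsadag


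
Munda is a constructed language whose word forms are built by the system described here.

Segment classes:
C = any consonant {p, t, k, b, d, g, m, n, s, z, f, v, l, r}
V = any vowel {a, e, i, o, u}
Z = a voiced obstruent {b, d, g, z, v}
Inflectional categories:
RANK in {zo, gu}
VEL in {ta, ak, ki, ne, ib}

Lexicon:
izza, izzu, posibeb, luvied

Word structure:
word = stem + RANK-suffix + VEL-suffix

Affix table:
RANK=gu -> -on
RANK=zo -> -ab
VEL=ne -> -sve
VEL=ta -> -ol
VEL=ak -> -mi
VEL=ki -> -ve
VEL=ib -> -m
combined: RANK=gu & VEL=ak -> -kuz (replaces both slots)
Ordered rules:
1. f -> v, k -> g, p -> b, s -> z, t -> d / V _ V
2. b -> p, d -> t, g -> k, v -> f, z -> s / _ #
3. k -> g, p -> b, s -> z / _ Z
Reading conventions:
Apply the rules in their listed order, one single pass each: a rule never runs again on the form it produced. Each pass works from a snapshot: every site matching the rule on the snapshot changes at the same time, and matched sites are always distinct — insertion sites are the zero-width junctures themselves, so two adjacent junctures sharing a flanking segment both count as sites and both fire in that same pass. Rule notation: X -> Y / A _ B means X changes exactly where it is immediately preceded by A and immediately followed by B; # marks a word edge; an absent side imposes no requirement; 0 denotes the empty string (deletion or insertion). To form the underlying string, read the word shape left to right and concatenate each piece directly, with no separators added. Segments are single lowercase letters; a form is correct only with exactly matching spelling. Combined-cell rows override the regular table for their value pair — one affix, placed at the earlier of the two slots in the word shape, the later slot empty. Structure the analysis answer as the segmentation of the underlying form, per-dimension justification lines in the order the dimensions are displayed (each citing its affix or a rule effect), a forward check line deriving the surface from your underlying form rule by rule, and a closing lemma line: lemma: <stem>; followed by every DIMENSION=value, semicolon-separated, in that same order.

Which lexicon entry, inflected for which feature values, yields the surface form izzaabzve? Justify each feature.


underlying: izza-ab-sve
RANK=zo - signalled by the affix -ab
VEL=ne - signalled by the affix -sve
check: izzaabsve -> izzaabsve -> izzaabsve -> izzaabzve
lemma: izza; RANK=zo; VEL=ne
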